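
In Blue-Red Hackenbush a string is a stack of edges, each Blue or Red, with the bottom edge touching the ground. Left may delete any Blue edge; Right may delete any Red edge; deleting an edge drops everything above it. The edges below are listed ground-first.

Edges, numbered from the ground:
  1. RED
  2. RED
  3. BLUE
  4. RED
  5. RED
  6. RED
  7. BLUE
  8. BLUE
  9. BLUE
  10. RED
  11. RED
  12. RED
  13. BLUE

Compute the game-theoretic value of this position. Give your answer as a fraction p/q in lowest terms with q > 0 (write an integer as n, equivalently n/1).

1 of 13 · R · max L −∞ · min R 0 so -1
2 of 13 · RR · max L −∞ · min R -1 so -2
3 of 13 · RRB · max L -2 · min R -1 so -3/2
4 of 13 · RRBR · max L -2 · min R -3/2 so -7/4
5 of 13 · RRBRR · max L -2 · min R -7/4 so -15/8
6 of 13 · RRBRRR · max L -2 · min R -15/8 so -31/16
7 of 13 · RRBRRRB · max L -31/16 · min R -15/8 so -61/32
8 of 13 · RRBRRRBB · max L -61/32 · min R -15/8 so -121/64
9 of 13 · RRBRRRBBB · max L -121/64 · min R -15/8 so -241/128
10 of 13 · RRBRRRBBBR · max L -121/64 · min R -241/128 so -483/256
11 of 13 · RRBRRRBBBRR · max L -121/64 · min R -483/256 so -967/512
12 of 13 · RRBRRRBBBRRR · max L -121/64 · min R -967/512 so -1935/1024
13 of 13 · RRBRRRBBBRRRB · max L -1935/1024 · min R -967/512 so -3869/2048

-3869/2048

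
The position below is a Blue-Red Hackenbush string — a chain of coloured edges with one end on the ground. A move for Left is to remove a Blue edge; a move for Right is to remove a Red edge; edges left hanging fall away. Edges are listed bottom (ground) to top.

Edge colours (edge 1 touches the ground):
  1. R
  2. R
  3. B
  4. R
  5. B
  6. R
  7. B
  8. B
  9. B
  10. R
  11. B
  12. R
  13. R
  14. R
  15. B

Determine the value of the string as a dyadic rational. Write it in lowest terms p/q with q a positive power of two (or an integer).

step 1: add R to get R; options L={ · } R={ 0 } = -1
step 2: add R to get RR; options L={ · } R={ -1, 0 } = -2
step 3: add B to get RRB; options L={ -2 } R={ -1, 0 } = -3/2
step 4: add R to get RRBR; options L={ -2 } R={ -3/2, -1, 0 } = -7/4
step 5: add B to get RRBRB; options L={ -2, -7/4 } R={ -3/2, -1, 0 } = -13/8
step 6: add R to get RRBRBR; options L={ -2, -7/4 } R={ -13/8, -3/2, -1, 0 } = -27/16
step 7: add B to get RRBRBRB; options L={ -2, -7/4, -27/16 } R={ -13/8, -3/2, -1, 0 } = -53/32
step 8: add B to get RRBRBRBB; options L={ -2, -7/4, -27/16, -53/32 } R={ -13/8, -3/2, -1, 0 } = -105/64
step 9: add B to get RRBRBRBBB; options L={ -2, -7/4, -27/16, -53/32, -105/64 } R={ -13/8, -3/2, -1, 0 } = -209/128
step 10: add R to get RRBRBRBBBR; options L={ -2, -7/4, -27/16, -53/32, -105/64 } R={ -209/128, -13/8, -3/2, -1, 0 } = -419/256
step 11: add B to get RRBRBRBBBRB; options L={ -2, -7/4, -27/16, -53/32, -105/64, -419/256 } R={ -209/128, -13/8, -3/2, -1, 0 } = -837/512
step 12: add R to get RRBRBRBBBRBR; options L={ -2, -7/4, -27/16, -53/32, -105/64, -419/256 } R={ -837/512, -209/128, -13/8, -3/2, -1, 0 } = -1675/1024
step 13: add R to get RRBRBRBBBRBRR; options L={ -2, -7/4, -27/16, -53/32, -105/64, -419/256 } R={ -1675/1024, -837/512, -209/128, -13/8, -3/2, -1, 0 } = -3351/2048
step 14: add R to get RRBRBRBBBRBRRR; options L={ -2, -7/4, -27/16, -53/32, -105/64, -419/256 } R={ -3351/2048, -1675/1024, -837/512, -209/128, -13/8, -3/2, -1, 0 } = -6703/4096
step 15: add B to get RRBRBRBBBRBRRRB; options L={ -2, -7/4, -27/16, -53/32, -105/64, -419/256, -6703/4096 } R={ -3351/2048, -1675/1024, -837/512, -209/128, -13/8, -3/2, -1, 0 } = -13405/8192

-13405/8192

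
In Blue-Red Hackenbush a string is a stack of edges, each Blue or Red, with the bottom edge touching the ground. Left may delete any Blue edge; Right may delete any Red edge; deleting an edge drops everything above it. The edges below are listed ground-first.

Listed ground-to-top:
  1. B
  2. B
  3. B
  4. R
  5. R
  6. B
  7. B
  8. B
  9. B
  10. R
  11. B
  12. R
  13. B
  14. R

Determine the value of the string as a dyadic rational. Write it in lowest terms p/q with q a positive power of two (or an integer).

Prefix values for B B B R R B B B B R B R B R via {L|R} + simplicity:
edge 1 of 14 (B): { 0 | — } ⇒ 1
edge 2 of 14 (B): { 0,1 | — } ⇒ 2
edge 3 of 14 (B): { 0,1,2 | — } ⇒ 3
edge 4 of 14 (R): { 0,1,2 | 3 } ⇒ 5/2
edge 5 of 14 (R): { 0,1,2 | 5/2,3 } ⇒ 9/4
edge 6 of 14 (B): { 0,1,2,9/4 | 5/2,3 } ⇒ 19/8
edge 7 of 14 (B): { 0,1,2,9/4,19/8 | 5/2,3 } ⇒ 39/16
edge 8 of 14 (B): { 0,1,2,9/4,19/8,39/16 | 5/2,3 } ⇒ 79/32
edge 9 of 14 (B): { 0,1,2,9/4,19/8,39/16,79/32 | 5/2,3 } ⇒ 159/64
edge 10 of 14 (R): { 0,1,2,9/4,19/8,39/16,79/32 | 159/64,5/2,3 } ⇒ 317/128
edge 11 of 14 (B): { 0,1,2,9/4,19/8,39/16,79/32,317/128 | 159/64,5/2,3 } ⇒ 635/256
edge 12 of 14 (R): { 0,1,2,9/4,19/8,39/16,79/32,317/128 | 635/256,159/64,5/2,3 } ⇒ 1269/512
edge 13 of 14 (B): { 0,1,2,9/4,19/8,39/16,79/32,317/128,1269/512 | 635/256,159/64,5/2,3 } ⇒ 2539/1024
edge 14 of 14 (R): { 0,1,2,9/4,19/8,39/16,79/32,317/128,1269/512 | 2539/1024,635/256,159/64,5/2,3 } ⇒ 5077/2048

5077/2048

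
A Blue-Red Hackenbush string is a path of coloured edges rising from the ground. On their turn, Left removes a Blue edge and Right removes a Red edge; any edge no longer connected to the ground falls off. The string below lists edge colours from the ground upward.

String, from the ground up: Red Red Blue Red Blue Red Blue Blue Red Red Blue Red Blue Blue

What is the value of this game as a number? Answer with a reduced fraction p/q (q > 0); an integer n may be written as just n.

Prefix values for Red Red Blue Red Blue Red Blue Blue Red Red Blue Red Blue Blue via {L|R} + simplicity:
value_1 [R]  L=[]  R=[0]  → -1
value_2 [RR]  L=[]  R=[-1 0]  → -2
value_3 [RRB]  L=[-2]  R=[-1 0]  → -3/2
value_4 [RRBR]  L=[-2]  R=[-3/2 -1 0]  → -7/4
value_5 [RRBRB]  L=[-2 -7/4]  R=[-3/2 -1 0]  → -13/8
value_6 [RRBRBR]  L=[-2 -7/4]  R=[-13/8 -3/2 -1 0]  → -27/16
value_7 [RRBRBRB]  L=[-2 -7/4 -27/16]  R=[-13/8 -3/2 -1 0]  → -53/32
value_8 [RRBRBRBB]  L=[-2 -7/4 -27/16 -53/32]  R=[-13/8 -3/2 -1 0]  → -105/64
value_9 [RRBRBRBBR]  L=[-2 -7/4 -27/16 -53/32]  R=[-105/64 -13/8 -3/2 -1 0]  → -211/128
value_10 [RRBRBRBBRR]  L=[-2 -7/4 -27/16 -53/32]  R=[-211/128 -105/64 -13/8 -3/2 -1 0]  → -423/256
value_11 [RRBRBRBBRRB]  L=[-2 -7/4 -27/16 -53/32 -423/256]  R=[-211/128 -105/64 -13/8 -3/2 -1 0]  → -845/512
value_12 [RRBRBRBBRRBR]  L=[-2 -7/4 -27/16 -53/32 -423/256]  R=[-845/512 -211/128 -105/64 -13/8 -3/2 -1 0]  → -1691/1024
value_13 [RRBRBRBBRRBRB]  L=[-2 -7/4 -27/16 -53/32 -423/256 -1691/1024]  R=[-845/512 -211/128 -105/64 -13/8 -3/2 -1 0]  → -3381/2048
value_14 [RRBRBRBBRRBRBB]  L=[-2 -7/4 -27/16 -53/32 -423/256 -1691/1024 -3381/2048]  R=[-845/512 -211/128 -105/64 -13/8 -3/2 -1 0]  → -6761/4096

-6761/4096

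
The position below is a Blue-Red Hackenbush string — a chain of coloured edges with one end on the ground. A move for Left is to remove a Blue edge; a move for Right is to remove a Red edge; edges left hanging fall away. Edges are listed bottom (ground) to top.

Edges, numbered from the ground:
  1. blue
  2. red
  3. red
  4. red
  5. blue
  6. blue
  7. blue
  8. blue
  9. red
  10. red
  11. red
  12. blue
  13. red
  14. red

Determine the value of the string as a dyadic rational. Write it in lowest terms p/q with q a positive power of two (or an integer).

Build G(s[:k]) for k = 1..14, string s = blue red red red blue blue blue blue red red red blue red red.
b: Left { 0 }, Right {  } => simplest 1
br: Left { 0 }, Right { 1 } => simplest 1/2
brr: Left { 0 }, Right { 1/2; 1 } => simplest 1/4
brrr: Left { 0 }, Right { 1/4; 1/2; 1 } => simplest 1/8
brrrb: Left { 0; 1/8 }, Right { 1/4; 1/2; 1 } => simplest 3/16
brrrbb: Left { 0; 1/8; 3/16 }, Right { 1/4; 1/2; 1 } => simplest 7/32
brrrbbb: Left { 0; 1/8; 3/16; 7/32 }, Right { 1/4; 1/2; 1 } => simplest 15/64
brrrbbbb: Left { 0; 1/8; 3/16; 7/32; 15/64 }, Right { 1/4; 1/2; 1 } => simplest 31/128
brrrbbbbr: Left { 0; 1/8; 3/16; 7/32; 15/64 }, Right { 31/128; 1/4; 1/2; 1 } => simplest 61/256
brrrbbbbrr: Left { 0; 1/8; 3/16; 7/32; 15/64 }, Right { 61/256; 31/128; 1/4; 1/2; 1 } => simplest 121/512
brrrbbbbrrr: Left { 0; 1/8; 3/16; 7/32; 15/64 }, Right { 121/512; 61/256; 31/128; 1/4; 1/2; 1 } => simplest 241/1024
brrrbbbbrrrb: Left { 0; 1/8; 3/16; 7/32; 15/64; 241/1024 }, Right { 121/512; 61/256; 31/128; 1/4; 1/2; 1 } => simplest 483/2048
brrrbbbbrrrbr: Left { 0; 1/8; 3/16; 7/32; 15/64; 241/1024 }, Right { 483/2048; 121/512; 61/256; 31/128; 1/4; 1/2; 1 } => simplest 965/4096
brrrbbbbrrrbrr: Left { 0; 1/8; 3/16; 7/32; 15/64; 241/1024 }, Right { 965/4096; 483/2048; 121/512; 61/256; 31/128; 1/4; 1/2; 1 } => simplest 1929/8192

1929/8192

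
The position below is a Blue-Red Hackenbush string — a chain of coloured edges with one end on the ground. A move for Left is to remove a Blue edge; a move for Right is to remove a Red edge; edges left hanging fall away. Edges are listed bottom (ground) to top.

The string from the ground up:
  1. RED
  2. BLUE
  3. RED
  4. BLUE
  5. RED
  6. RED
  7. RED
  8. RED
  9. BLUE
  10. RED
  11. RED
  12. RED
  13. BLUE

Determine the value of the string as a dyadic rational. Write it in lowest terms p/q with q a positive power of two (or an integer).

-3037/4096

G(R) = { none | 0 } gives -1
G(RB) = { -1 | 0 } gives -1/2
G(RBR) = { -1 | -1/2,0 } gives -3/4
G(RBRB) = { -1,-3/4 | -1/2,0 } gives -5/8
G(RBRBR) = { -1,-3/4 | -5/8,-1/2,0 } gives -11/16
G(RBRBRR) = { -1,-3/4 | -11/16,-5/8,-1/2,0 } gives -23/32
G(RBRBRRR) = { -1,-3/4 | -23/32,-11/16,-5/8,-1/2,0 } gives -47/64
G(RBRBRRRR) = { -1,-3/4 | -47/64,-23/32,-11/16,-5/8,-1/2,0 } gives -95/128
G(RBRBRRRRB) = { -1,-3/4,-95/128 | -47/64,-23/32,-11/16,-5/8,-1/2,0 } gives -189/256
G(RBRBRRRRBR) = { -1,-3/4,-95/128 | -189/256,-47/64,-23/32,-11/16,-5/8,-1/2,0 } gives -379/512
G(RBRBRRRRBRR) = { -1,-3/4,-95/128 | -379/512,-189/256,-47/64,-23/32,-11/16,-5/8,-1/2,0 } gives -759/1024
G(RBRBRRRRBRRR) = { -1,-3/4,-95/128 | -759/1024,-379/512,-189/256,-47/64,-23/32,-11/16,-5/8,-1/2,0 } gives -1519/2048
G(RBRBRRRRBRRRB) = { -1,-3/4,-95/128,-1519/2048 | -759/1024,-379/512,-189/256,-47/64,-23/32,-11/16,-5/8,-1/2,0 } gives -3037/4096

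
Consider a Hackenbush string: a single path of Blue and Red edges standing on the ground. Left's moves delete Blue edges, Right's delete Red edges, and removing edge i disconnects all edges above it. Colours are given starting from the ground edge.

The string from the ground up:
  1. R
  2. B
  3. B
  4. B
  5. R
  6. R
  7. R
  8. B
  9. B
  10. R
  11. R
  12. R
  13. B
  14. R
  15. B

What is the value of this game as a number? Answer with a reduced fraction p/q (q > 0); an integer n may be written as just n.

Build G(s[:k]) for k = 1..15, string s = R B B B R R R B B R R R B R B.
G_1 [R]  L=[∅]  R=[0]  — -1
G_2 [RB]  L=[-1]  R=[0]  — -1/2
G_3 [RBB]  L=[-1,-1/2]  R=[0]  — -1/4
G_4 [RBBB]  L=[-1,-1/2,-1/4]  R=[0]  — -1/8
G_5 [RBBBR]  L=[-1,-1/2,-1/4]  R=[-1/8,0]  — -3/16
G_6 [RBBBRR]  L=[-1,-1/2,-1/4]  R=[-3/16,-1/8,0]  — -7/32
G_7 [RBBBRRR]  L=[-1,-1/2,-1/4]  R=[-7/32,-3/16,-1/8,0]  — -15/64
G_8 [RBBBRRRB]  L=[-1,-1/2,-1/4,-15/64]  R=[-7/32,-3/16,-1/8,0]  — -29/128
G_9 [RBBBRRRBB]  L=[-1,-1/2,-1/4,-15/64,-29/128]  R=[-7/32,-3/16,-1/8,0]  — -57/256
G_10 [RBBBRRRBBR]  L=[-1,-1/2,-1/4,-15/64,-29/128]  R=[-57/256,-7/32,-3/16,-1/8,0]  — -115/512
G_11 [RBBBRRRBBRR]  L=[-1,-1/2,-1/4,-15/64,-29/128]  R=[-115/512,-57/256,-7/32,-3/16,-1/8,0]  — -231/1024
G_12 [RBBBRRRBBRRR]  L=[-1,-1/2,-1/4,-15/64,-29/128]  R=[-231/1024,-115/512,-57/256,-7/32,-3/16,-1/8,0]  — -463/2048
G_13 [RBBBRRRBBRRRB]  L=[-1,-1/2,-1/4,-15/64,-29/128,-463/2048]  R=[-231/1024,-115/512,-57/256,-7/32,-3/16,-1/8,0]  — -925/4096
G_14 [RBBBRRRBBRRRBR]  L=[-1,-1/2,-1/4,-15/64,-29/128,-463/2048]  R=[-925/4096,-231/1024,-115/512,-57/256,-7/32,-3/16,-1/8,0]  — -1851/8192
G_15 [RBBBRRRBBRRRBRB]  L=[-1,-1/2,-1/4,-15/64,-29/128,-463/2048,-1851/8192]  R=[-925/4096,-231/1024,-115/512,-57/256,-7/32,-3/16,-1/8,0]  — -3701/16384

-3701/16384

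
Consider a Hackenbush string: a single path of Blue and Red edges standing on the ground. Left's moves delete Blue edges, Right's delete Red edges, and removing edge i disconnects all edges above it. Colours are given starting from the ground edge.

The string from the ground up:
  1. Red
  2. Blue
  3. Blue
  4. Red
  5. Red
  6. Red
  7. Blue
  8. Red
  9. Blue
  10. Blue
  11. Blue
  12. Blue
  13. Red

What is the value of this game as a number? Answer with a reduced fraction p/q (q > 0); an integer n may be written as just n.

step 1: add Red to get R; options L={  } R={ 0 } — -1
step 2: add Blue to get RB; options L={ -1 } R={ 0 } — -1/2
step 3: add Blue to get RBB; options L={ -1, -1/2 } R={ 0 } — -1/4
step 4: add Red to get RBBR; options L={ -1, -1/2 } R={ -1/4, 0 } — -3/8
step 5: add Red to get RBBRR; options L={ -1, -1/2 } R={ -3/8, -1/4, 0 } — -7/16
step 6: add Red to get RBBRRR; options L={ -1, -1/2 } R={ -7/16, -3/8, -1/4, 0 } — -15/32
step 7: add Blue to get RBBRRRB; options L={ -1, -1/2, -15/32 } R={ -7/16, -3/8, -1/4, 0 } — -29/64
step 8: add Red to get RBBRRRBR; options L={ -1, -1/2, -15/32 } R={ -29/64, -7/16, -3/8, -1/4, 0 } — -59/128
step 9: add Blue to get RBBRRRBRB; options L={ -1, -1/2, -15/32, -59/128 } R={ -29/64, -7/16, -3/8, -1/4, 0 } — -117/256
step 10: add Blue to get RBBRRRBRBB; options L={ -1, -1/2, -15/32, -59/128, -117/256 } R={ -29/64, -7/16, -3/8, -1/4, 0 } — -233/512
step 11: add Blue to get RBBRRRBRBBB; options L={ -1, -1/2, -15/32, -59/128, -117/256, -233/512 } R={ -29/64, -7/16, -3/8, -1/4, 0 } — -465/1024
step 12: add Blue to get RBBRRRBRBBBB; options L={ -1, -1/2, -15/32, -59/128, -117/256, -233/512, -465/1024 } R={ -29/64, -7/16, -3/8, -1/4, 0 } — -929/2048
step 13: add Red to get RBBRRRBRBBBBR; options L={ -1, -1/2, -15/32, -59/128, -117/256, -233/512, -465/1024 } R={ -929/2048, -29/64, -7/16, -3/8, -1/4, 0 } — -1859/4096

-1859/4096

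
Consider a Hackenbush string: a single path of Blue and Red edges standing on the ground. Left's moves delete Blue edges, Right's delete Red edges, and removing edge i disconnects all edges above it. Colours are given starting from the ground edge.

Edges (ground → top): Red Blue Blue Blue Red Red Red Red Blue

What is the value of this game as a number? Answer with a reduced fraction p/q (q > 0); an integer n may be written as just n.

-61/256

Recurse on prefixes of the 9-edge string Red Blue Blue Blue Red Red Red Red Blue:
edge 1 of 9 (Red): { ∅ | 0 } -> -1
edge 2 of 9 (Blue): { -1 | 0 } -> -1/2
edge 3 of 9 (Blue): { -1 -1/2 | 0 } -> -1/4
edge 4 of 9 (Blue): { -1 -1/2 -1/4 | 0 } -> -1/8
edge 5 of 9 (Red): { -1 -1/2 -1/4 | -1/8 0 } -> -3/16
edge 6 of 9 (Red): { -1 -1/2 -1/4 | -3/16 -1/8 0 } -> -7/32
edge 7 of 9 (Red): { -1 -1/2 -1/4 | -7/32 -3/16 -1/8 0 } -> -15/64
edge 8 of 9 (Red): { -1 -1/2 -1/4 | -15/64 -7/32 -3/16 -1/8 0 } -> -31/128
edge 9 of 9 (Blue): { -1 -1/2 -1/4 -31/128 | -15/64 -7/32 -3/16 -1/8 0 } -> -61/256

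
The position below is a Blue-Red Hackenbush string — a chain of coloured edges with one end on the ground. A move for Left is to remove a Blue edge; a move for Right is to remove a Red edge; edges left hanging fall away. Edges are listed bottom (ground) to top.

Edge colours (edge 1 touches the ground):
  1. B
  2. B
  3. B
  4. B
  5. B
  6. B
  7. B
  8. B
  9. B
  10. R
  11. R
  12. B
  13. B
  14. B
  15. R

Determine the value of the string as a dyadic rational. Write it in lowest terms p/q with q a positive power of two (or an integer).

541/64

Recurse on prefixes of the 15-edge string B B B B B B B B B R R B B B R:
v(B) = { 0 | · } -> 1
v(BB) = { 0 1 | · } -> 2
v(BBB) = { 0 1 2 | · } -> 3
v(BBBB) = { 0 1 2 3 | · } -> 4
v(BBBBB) = { 0 1 2 3 4 | · } -> 5
v(BBBBBB) = { 0 1 2 3 4 5 | · } -> 6
v(BBBBBBB) = { 0 1 2 3 4 5 6 | · } -> 7
v(BBBBBBBB) = { 0 1 2 3 4 5 6 7 | · } -> 8
v(BBBBBBBBB) = { 0 1 2 3 4 5 6 7 8 | · } -> 9
v(BBBBBBBBBR) = { 0 1 2 3 4 5 6 7 8 | 9 } -> 17/2
v(BBBBBBBBBRR) = { 0 1 2 3 4 5 6 7 8 | 17/2 9 } -> 33/4
v(BBBBBBBBBRRB) = { 0 1 2 3 4 5 6 7 8 33/4 | 17/2 9 } -> 67/8
v(BBBBBBBBBRRBB) = { 0 1 2 3 4 5 6 7 8 33/4 67/8 | 17/2 9 } -> 135/16
v(BBBBBBBBBRRBBB) = { 0 1 2 3 4 5 6 7 8 33/4 67/8 135/16 | 17/2 9 } -> 271/32
v(BBBBBBBBBRRBBBR) = { 0 1 2 3 4 5 6 7 8 33/4 67/8 135/16 | 271/32 17/2 9 } -> 541/64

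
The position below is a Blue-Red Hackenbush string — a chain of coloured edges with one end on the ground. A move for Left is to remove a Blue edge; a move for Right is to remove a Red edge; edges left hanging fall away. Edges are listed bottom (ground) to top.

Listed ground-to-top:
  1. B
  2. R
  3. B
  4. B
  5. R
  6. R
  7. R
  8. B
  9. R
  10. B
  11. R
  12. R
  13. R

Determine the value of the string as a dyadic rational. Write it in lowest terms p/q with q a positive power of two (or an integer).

3153/4096

Recurse on prefixes of the 13-edge string B R B B R R R B R B R R R:
edge 1 of 13 (B): { 0 | ∅ } -> 1
edge 2 of 13 (R): { 0 | 1 } -> 1/2
edge 3 of 13 (B): { 0,1/2 | 1 } -> 3/4
edge 4 of 13 (B): { 0,1/2,3/4 | 1 } -> 7/8
edge 5 of 13 (R): { 0,1/2,3/4 | 7/8,1 } -> 13/16
edge 6 of 13 (R): { 0,1/2,3/4 | 13/16,7/8,1 } -> 25/32
edge 7 of 13 (R): { 0,1/2,3/4 | 25/32,13/16,7/8,1 } -> 49/64
edge 8 of 13 (B): { 0,1/2,3/4,49/64 | 25/32,13/16,7/8,1 } -> 99/128
edge 9 of 13 (R): { 0,1/2,3/4,49/64 | 99/128,25/32,13/16,7/8,1 } -> 197/256
edge 10 of 13 (B): { 0,1/2,3/4,49/64,197/256 | 99/128,25/32,13/16,7/8,1 } -> 395/512
edge 11 of 13 (R): { 0,1/2,3/4,49/64,197/256 | 395/512,99/128,25/32,13/16,7/8,1 } -> 789/1024
edge 12 of 13 (R): { 0,1/2,3/4,49/64,197/256 | 789/1024,395/512,99/128,25/32,13/16,7/8,1 } -> 1577/2048
edge 13 of 13 (R): { 0,1/2,3/4,49/64,197/256 | 1577/2048,789/1024,395/512,99/128,25/32,13/16,7/8,1 } -> 3153/4096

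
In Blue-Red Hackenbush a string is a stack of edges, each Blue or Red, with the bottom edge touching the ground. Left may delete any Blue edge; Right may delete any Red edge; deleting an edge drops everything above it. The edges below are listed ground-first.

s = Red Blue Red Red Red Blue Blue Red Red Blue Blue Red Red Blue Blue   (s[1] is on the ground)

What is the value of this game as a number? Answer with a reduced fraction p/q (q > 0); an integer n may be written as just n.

-14745/16384

Recurse on prefixes of the 15-edge string Red Blue Red Red Red Blue Blue Red Red Blue Blue Red Red Blue Blue:
R: Left { ∅ }, Right { 0 } -> simplest -1
RB: Left { -1 }, Right { 0 } -> simplest -1/2
RBR: Left { -1 }, Right { -1/2 0 } -> simplest -3/4
RBRR: Left { -1 }, Right { -3/4 -1/2 0 } -> simplest -7/8
RBRRR: Left { -1 }, Right { -7/8 -3/4 -1/2 0 } -> simplest -15/16
RBRRRB: Left { -1 -15/16 }, Right { -7/8 -3/4 -1/2 0 } -> simplest -29/32
RBRRRBB: Left { -1 -15/16 -29/32 }, Right { -7/8 -3/4 -1/2 0 } -> simplest -57/64
RBRRRBBR: Left { -1 -15/16 -29/32 }, Right { -57/64 -7/8 -3/4 -1/2 0 } -> simplest -115/128
RBRRRBBRR: Left { -1 -15/16 -29/32 }, Right { -115/128 -57/64 -7/8 -3/4 -1/2 0 } -> simplest -231/256
RBRRRBBRRB: Left { -1 -15/16 -29/32 -231/256 }, Right { -115/128 -57/64 -7/8 -3/4 -1/2 0 } -> simplest -461/512
RBRRRBBRRBB: Left { -1 -15/16 -29/32 -231/256 -461/512 }, Right { -115/128 -57/64 -7/8 -3/4 -1/2 0 } -> simplest -921/1024
RBRRRBBRRBBR: Left { -1 -15/16 -29/32 -231/256 -461/512 }, Right { -921/1024 -115/128 -57/64 -7/8 -3/4 -1/2 0 } -> simplest -1843/2048
RBRRRBBRRBBRR: Left { -1 -15/16 -29/32 -231/256 -461/512 }, Right { -1843/2048 -921/1024 -115/128 -57/64 -7/8 -3/4 -1/2 0 } -> simplest -3687/4096
RBRRRBBRRBBRRB: Left { -1 -15/16 -29/32 -231/256 -461/512 -3687/4096 }, Right { -1843/2048 -921/1024 -115/128 -57/64 -7/8 -3/4 -1/2 0 } -> simplest -7373/8192
RBRRRBBRRBBRRBB: Left { -1 -15/16 -29/32 -231/256 -461/512 -3687/4096 -7373/8192 }, Right { -1843/2048 -921/1024 -115/128 -57/64 -7/8 -3/4 -1/2 0 } -> simplest -14745/16384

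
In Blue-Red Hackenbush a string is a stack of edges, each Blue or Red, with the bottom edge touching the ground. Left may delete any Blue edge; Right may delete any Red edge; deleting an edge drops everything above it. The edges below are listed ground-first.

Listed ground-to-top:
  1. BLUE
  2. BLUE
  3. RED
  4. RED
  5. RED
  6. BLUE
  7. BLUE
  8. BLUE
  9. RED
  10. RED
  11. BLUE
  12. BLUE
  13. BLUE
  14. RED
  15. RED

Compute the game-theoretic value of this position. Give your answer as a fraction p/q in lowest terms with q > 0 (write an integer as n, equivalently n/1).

Recurse on prefixes of the 15-edge string BLUE BLUE RED RED RED BLUE BLUE BLUE RED RED BLUE BLUE BLUE RED RED:
B: Left { 0 }, Right { · } ⇒ simplest 1
BB: Left { 0, 1 }, Right { · } ⇒ simplest 2
BBR: Left { 0, 1 }, Right { 2 } ⇒ simplest 3/2
BBRR: Left { 0, 1 }, Right { 3/2, 2 } ⇒ simplest 5/4
BBRRR: Left { 0, 1 }, Right { 5/4, 3/2, 2 } ⇒ simplest 9/8
BBRRRB: Left { 0, 1, 9/8 }, Right { 5/4, 3/2, 2 } ⇒ simplest 19/16
BBRRRBB: Left { 0, 1, 9/8, 19/16 }, Right { 5/4, 3/2, 2 } ⇒ simplest 39/32
BBRRRBBB: Left { 0, 1, 9/8, 19/16, 39/32 }, Right { 5/4, 3/2, 2 } ⇒ simplest 79/64
BBRRRBBBR: Left { 0, 1, 9/8, 19/16, 39/32 }, Right { 79/64, 5/4, 3/2, 2 } ⇒ simplest 157/128
BBRRRBBBRR: Left { 0, 1, 9/8, 19/16, 39/32 }, Right { 157/128, 79/64, 5/4, 3/2, 2 } ⇒ simplest 313/256
BBRRRBBBRRB: Left { 0, 1, 9/8, 19/16, 39/32, 313/256 }, Right { 157/128, 79/64, 5/4, 3/2, 2 } ⇒ simplest 627/512
BBRRRBBBRRBB: Left { 0, 1, 9/8, 19/16, 39/32, 313/256, 627/512 }, Right { 157/128, 79/64, 5/4, 3/2, 2 } ⇒ simplest 1255/1024
BBRRRBBBRRBBB: Left { 0, 1, 9/8, 19/16, 39/32, 313/256, 627/512, 1255/1024 }, Right { 157/128, 79/64, 5/4, 3/2, 2 } ⇒ simplest 2511/2048
BBRRRBBBRRBBBR: Left { 0, 1, 9/8, 19/16, 39/32, 313/256, 627/512, 1255/1024 }, Right { 2511/2048, 157/128, 79/64, 5/4, 3/2, 2 } ⇒ simplest 5021/4096
BBRRRBBBRRBBBRR: Left { 0, 1, 9/8, 19/16, 39/32, 313/256, 627/512, 1255/1024 }, Right { 5021/4096, 2511/2048, 157/128, 79/64, 5/4, 3/2, 2 } ⇒ simplest 10041/8192

10041/8192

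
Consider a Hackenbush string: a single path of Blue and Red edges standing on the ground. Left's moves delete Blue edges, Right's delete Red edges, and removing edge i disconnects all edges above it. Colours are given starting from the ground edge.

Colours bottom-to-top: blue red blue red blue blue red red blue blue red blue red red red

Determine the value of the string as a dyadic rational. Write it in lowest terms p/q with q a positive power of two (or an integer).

Build value(s[:k]) for k = 1..15, string s = blue red blue red blue blue red red blue blue red blue red red red.
step 1: add blue to get b; options L={ 0 } R={  } ⇒ 1
step 2: add red to get br; options L={ 0 } R={ 1 } ⇒ 1/2
step 3: add blue to get brb; options L={ 0 1/2 } R={ 1 } ⇒ 3/4
step 4: add red to get brbr; options L={ 0 1/2 } R={ 3/4 1 } ⇒ 5/8
step 5: add blue to get brbrb; options L={ 0 1/2 5/8 } R={ 3/4 1 } ⇒ 11/16
step 6: add blue to get brbrbb; options L={ 0 1/2 5/8 11/16 } R={ 3/4 1 } ⇒ 23/32
step 7: add red to get brbrbbr; options L={ 0 1/2 5/8 11/16 } R={ 23/32 3/4 1 } ⇒ 45/64
step 8: add red to get brbrbbrr; options L={ 0 1/2 5/8 11/16 } R={ 45/64 23/32 3/4 1 } ⇒ 89/128
step 9: add blue to get brbrbbrrb; options L={ 0 1/2 5/8 11/16 89/128 } R={ 45/64 23/32 3/4 1 } ⇒ 179/256
step 10: add blue to get brbrbbrrbb; options L={ 0 1/2 5/8 11/16 89/128 179/256 } R={ 45/64 23/32 3/4 1 } ⇒ 359/512
step 11: add red to get brbrbbrrbbr; options L={ 0 1/2 5/8 11/16 89/128 179/256 } R={ 359/512 45/64 23/32 3/4 1 } ⇒ 717/1024
step 12: add blue to get brbrbbrrbbrb; options L={ 0 1/2 5/8 11/16 89/128 179/256 717/1024 } R={ 359/512 45/64 23/32 3/4 1 } ⇒ 1435/2048
step 13: add red to get brbrbbrrbbrbr; options L={ 0 1/2 5/8 11/16 89/128 179/256 717/1024 } R={ 1435/2048 359/512 45/64 23/32 3/4 1 } ⇒ 2869/4096
step 14: add red to get brbrbbrrbbrbrr; options L={ 0 1/2 5/8 11/16 89/128 179/256 717/1024 } R={ 2869/4096 1435/2048 359/512 45/64 23/32 3/4 1 } ⇒ 5737/8192
step 15: add red to get brbrbbrrbbrbrrr; options L={ 0 1/2 5/8 11/16 89/128 179/256 717/1024 } R={ 5737/8192 2869/4096 1435/2048 359/512 45/64 23/32 3/4 1 } ⇒ 11473/16384

11473/16384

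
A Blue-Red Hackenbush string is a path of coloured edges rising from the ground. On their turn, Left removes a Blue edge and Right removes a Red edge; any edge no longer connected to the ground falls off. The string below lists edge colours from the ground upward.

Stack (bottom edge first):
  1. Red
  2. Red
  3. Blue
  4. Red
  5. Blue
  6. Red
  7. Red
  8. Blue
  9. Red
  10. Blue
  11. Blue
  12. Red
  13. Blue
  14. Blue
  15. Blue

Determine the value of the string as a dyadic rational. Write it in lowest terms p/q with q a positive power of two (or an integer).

Prefix values for Red Red Blue Red Blue Red Red Blue Red Blue Blue Red Blue Blue Blue via {L|R} + simplicity:
step 1: add Red to get R; options L={ ∅ } R={ 0 } gives -1
step 2: add Red to get RR; options L={ ∅ } R={ -1 0 } gives -2
step 3: add Blue to get RRB; options L={ -2 } R={ -1 0 } gives -3/2
step 4: add Red to get RRBR; options L={ -2 } R={ -3/2 -1 0 } gives -7/4
step 5: add Blue to get RRBRB; options L={ -2 -7/4 } R={ -3/2 -1 0 } gives -13/8
step 6: add Red to get RRBRBR; options L={ -2 -7/4 } R={ -13/8 -3/2 -1 0 } gives -27/16
step 7: add Red to get RRBRBRR; options L={ -2 -7/4 } R={ -27/16 -13/8 -3/2 -1 0 } gives -55/32
step 8: add Blue to get RRBRBRRB; options L={ -2 -7/4 -55/32 } R={ -27/16 -13/8 -3/2 -1 0 } gives -109/64
step 9: add Red to get RRBRBRRBR; options L={ -2 -7/4 -55/32 } R={ -109/64 -27/16 -13/8 -3/2 -1 0 } gives -219/128
step 10: add Blue to get RRBRBRRBRB; options L={ -2 -7/4 -55/32 -219/128 } R={ -109/64 -27/16 -13/8 -3/2 -1 0 } gives -437/256
step 11: add Blue to get RRBRBRRBRBB; options L={ -2 -7/4 -55/32 -219/128 -437/256 } R={ -109/64 -27/16 -13/8 -3/2 -1 0 } gives -873/512
step 12: add Red to get RRBRBRRBRBBR; options L={ -2 -7/4 -55/32 -219/128 -437/256 } R={ -873/512 -109/64 -27/16 -13/8 -3/2 -1 0 } gives -1747/1024
step 13: add Blue to get RRBRBRRBRBBRB; options L={ -2 -7/4 -55/32 -219/128 -437/256 -1747/1024 } R={ -873/512 -109/64 -27/16 -13/8 -3/2 -1 0 } gives -3493/2048
step 14: add Blue to get RRBRBRRBRBBRBB; options L={ -2 -7/4 -55/32 -219/128 -437/256 -1747/1024 -3493/2048 } R={ -873/512 -109/64 -27/16 -13/8 -3/2 -1 0 } gives -6985/4096
step 15: add Blue to get RRBRBRRBRBBRBBB; options L={ -2 -7/4 -55/32 -219/128 -437/256 -1747/1024 -3493/2048 -6985/4096 } R={ -873/512 -109/64 -27/16 -13/8 -3/2 -1 0 } gives -13969/8192

-13969/8192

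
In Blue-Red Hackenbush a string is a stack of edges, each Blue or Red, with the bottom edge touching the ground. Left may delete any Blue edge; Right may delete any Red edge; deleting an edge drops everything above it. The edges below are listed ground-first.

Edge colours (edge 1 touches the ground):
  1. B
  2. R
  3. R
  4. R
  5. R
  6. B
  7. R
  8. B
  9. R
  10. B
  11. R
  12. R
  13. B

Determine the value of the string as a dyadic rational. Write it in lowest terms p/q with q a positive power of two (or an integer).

339/4096

step 1: add B to get B; options L={ 0 } R={  } -> 1
step 2: add R to get BR; options L={ 0 } R={ 1 } -> 1/2
step 3: add R to get BRR; options L={ 0 } R={ 1/2,1 } -> 1/4
step 4: add R to get BRRR; options L={ 0 } R={ 1/4,1/2,1 } -> 1/8
step 5: add R to get BRRRR; options L={ 0 } R={ 1/8,1/4,1/2,1 } -> 1/16
step 6: add B to get BRRRRB; options L={ 0,1/16 } R={ 1/8,1/4,1/2,1 } -> 3/32
step 7: add R to get BRRRRBR; options L={ 0,1/16 } R={ 3/32,1/8,1/4,1/2,1 } -> 5/64
step 8: add B to get BRRRRBRB; options L={ 0,1/16,5/64 } R={ 3/32,1/8,1/4,1/2,1 } -> 11/128
step 9: add R to get BRRRRBRBR; options L={ 0,1/16,5/64 } R={ 11/128,3/32,1/8,1/4,1/2,1 } -> 21/256
step 10: add B to get BRRRRBRBRB; options L={ 0,1/16,5/64,21/256 } R={ 11/128,3/32,1/8,1/4,1/2,1 } -> 43/512
step 11: add R to get BRRRRBRBRBR; options L={ 0,1/16,5/64,21/256 } R={ 43/512,11/128,3/32,1/8,1/4,1/2,1 } -> 85/1024
step 12: add R to get BRRRRBRBRBRR; options L={ 0,1/16,5/64,21/256 } R={ 85/1024,43/512,11/128,3/32,1/8,1/4,1/2,1 } -> 169/2048
step 13: add B to get BRRRRBRBRBRRB; options L={ 0,1/16,5/64,21/256,169/2048 } R={ 85/1024,43/512,11/128,3/32,1/8,1/4,1/2,1 } -> 339/4096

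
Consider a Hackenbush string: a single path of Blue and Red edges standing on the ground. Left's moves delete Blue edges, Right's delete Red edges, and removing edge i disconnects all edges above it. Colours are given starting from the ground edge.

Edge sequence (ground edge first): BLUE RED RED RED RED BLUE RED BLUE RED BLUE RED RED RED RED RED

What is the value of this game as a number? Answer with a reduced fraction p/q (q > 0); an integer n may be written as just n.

step 1: add BLUE to get B; options L={ 0 } R={ none } → 1
step 2: add RED to get BR; options L={ 0 } R={ 1 } → 1/2
step 3: add RED to get BRR; options L={ 0 } R={ 1/2,1 } → 1/4
step 4: add RED to get BRRR; options L={ 0 } R={ 1/4,1/2,1 } → 1/8
step 5: add RED to get BRRRR; options L={ 0 } R={ 1/8,1/4,1/2,1 } → 1/16
step 6: add BLUE to get BRRRRB; options L={ 0,1/16 } R={ 1/8,1/4,1/2,1 } → 3/32
step 7: add RED to get BRRRRBR; options L={ 0,1/16 } R={ 3/32,1/8,1/4,1/2,1 } → 5/64
step 8: add BLUE to get BRRRRBRB; options L={ 0,1/16,5/64 } R={ 3/32,1/8,1/4,1/2,1 } → 11/128
step 9: add RED to get BRRRRBRBR; options L={ 0,1/16,5/64 } R={ 11/128,3/32,1/8,1/4,1/2,1 } → 21/256
step 10: add BLUE to get BRRRRBRBRB; options L={ 0,1/16,5/64,21/256 } R={ 11/128,3/32,1/8,1/4,1/2,1 } → 43/512
step 11: add RED to get BRRRRBRBRBR; options L={ 0,1/16,5/64,21/256 } R={ 43/512,11/128,3/32,1/8,1/4,1/2,1 } → 85/1024
step 12: add RED to get BRRRRBRBRBRR; options L={ 0,1/16,5/64,21/256 } R={ 85/1024,43/512,11/128,3/32,1/8,1/4,1/2,1 } → 169/2048
step 13: add RED to get BRRRRBRBRBRRR; options L={ 0,1/16,5/64,21/256 } R={ 169/2048,85/1024,43/512,11/128,3/32,1/8,1/4,1/2,1 } → 337/4096
step 14: add RED to get BRRRRBRBRBRRRR; options L={ 0,1/16,5/64,21/256 } R={ 337/4096,169/2048,85/1024,43/512,11/128,3/32,1/8,1/4,1/2,1 } → 673/8192
step 15: add RED to get BRRRRBRBRBRRRRR; options L={ 0,1/16,5/64,21/256 } R={ 673/8192,337/4096,169/2048,85/1024,43/512,11/128,3/32,1/8,1/4,1/2,1 } → 1345/16384

1345/16384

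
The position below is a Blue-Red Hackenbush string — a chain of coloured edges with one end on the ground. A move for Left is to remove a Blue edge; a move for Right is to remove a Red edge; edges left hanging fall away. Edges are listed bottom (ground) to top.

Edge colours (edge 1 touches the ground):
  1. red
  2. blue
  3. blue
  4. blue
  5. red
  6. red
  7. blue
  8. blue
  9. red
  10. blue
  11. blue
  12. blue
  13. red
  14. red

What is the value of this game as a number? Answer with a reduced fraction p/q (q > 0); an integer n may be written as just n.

Prefix values for red blue blue blue red red blue blue red blue blue blue red red via {L|R} + simplicity:
step 1: add red to get r; options L={ — } R={ 0 } ⇒ -1
step 2: add blue to get rb; options L={ -1 } R={ 0 } ⇒ -1/2
step 3: add blue to get rbb; options L={ -1,-1/2 } R={ 0 } ⇒ -1/4
step 4: add blue to get rbbb; options L={ -1,-1/2,-1/4 } R={ 0 } ⇒ -1/8
step 5: add red to get rbbbr; options L={ -1,-1/2,-1/4 } R={ -1/8,0 } ⇒ -3/16
step 6: add red to get rbbbrr; options L={ -1,-1/2,-1/4 } R={ -3/16,-1/8,0 } ⇒ -7/32
step 7: add blue to get rbbbrrb; options L={ -1,-1/2,-1/4,-7/32 } R={ -3/16,-1/8,0 } ⇒ -13/64
step 8: add blue to get rbbbrrbb; options L={ -1,-1/2,-1/4,-7/32,-13/64 } R={ -3/16,-1/8,0 } ⇒ -25/128
step 9: add red to get rbbbrrbbr; options L={ -1,-1/2,-1/4,-7/32,-13/64 } R={ -25/128,-3/16,-1/8,0 } ⇒ -51/256
step 10: add blue to get rbbbrrbbrb; options L={ -1,-1/2,-1/4,-7/32,-13/64,-51/256 } R={ -25/128,-3/16,-1/8,0 } ⇒ -101/512
step 11: add blue to get rbbbrrbbrbb; options L={ -1,-1/2,-1/4,-7/32,-13/64,-51/256,-101/512 } R={ -25/128,-3/16,-1/8,0 } ⇒ -201/1024
step 12: add blue to get rbbbrrbbrbbb; options L={ -1,-1/2,-1/4,-7/32,-13/64,-51/256,-101/512,-201/1024 } R={ -25/128,-3/16,-1/8,0 } ⇒ -401/2048
step 13: add red to get rbbbrrbbrbbbr; options L={ -1,-1/2,-1/4,-7/32,-13/64,-51/256,-101/512,-201/1024 } R={ -401/2048,-25/128,-3/16,-1/8,0 } ⇒ -803/4096
step 14: add red to get rbbbrrbbrbbbrr; options L={ -1,-1/2,-1/4,-7/32,-13/64,-51/256,-101/512,-201/1024 } R={ -803/4096,-401/2048,-25/128,-3/16,-1/8,0 } ⇒ -1607/8192

-1607/8192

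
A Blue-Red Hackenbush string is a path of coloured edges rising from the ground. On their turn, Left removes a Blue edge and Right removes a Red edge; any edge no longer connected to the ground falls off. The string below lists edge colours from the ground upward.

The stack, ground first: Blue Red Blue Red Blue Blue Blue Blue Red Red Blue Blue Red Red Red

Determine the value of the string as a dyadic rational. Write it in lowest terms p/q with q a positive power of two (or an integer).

Prefix values for Blue Red Blue Red Blue Blue Blue Blue Red Red Blue Blue Red Red Red via {L|R} + simplicity:
1 of 15 · B · max L 0 · min R +∞ ⇒ 1
2 of 15 · BR · max L 0 · min R 1 ⇒ 1/2
3 of 15 · BRB · max L 1/2 · min R 1 ⇒ 3/4
4 of 15 · BRBR · max L 1/2 · min R 3/4 ⇒ 5/8
5 of 15 · BRBRB · max L 5/8 · min R 3/4 ⇒ 11/16
6 of 15 · BRBRBB · max L 11/16 · min R 3/4 ⇒ 23/32
7 of 15 · BRBRBBB · max L 23/32 · min R 3/4 ⇒ 47/64
8 of 15 · BRBRBBBB · max L 47/64 · min R 3/4 ⇒ 95/128
9 of 15 · BRBRBBBBR · max L 47/64 · min R 95/128 ⇒ 189/256
10 of 15 · BRBRBBBBRR · max L 47/64 · min R 189/256 ⇒ 377/512
11 of 15 · BRBRBBBBRRB · max L 377/512 · min R 189/256 ⇒ 755/1024
12 of 15 · BRBRBBBBRRBB · max L 755/1024 · min R 189/256 ⇒ 1511/2048
13 of 15 · BRBRBBBBRRBBR · max L 755/1024 · min R 1511/2048 ⇒ 3021/4096
14 of 15 · BRBRBBBBRRBBRR · max L 755/1024 · min R 3021/4096 ⇒ 6041/8192
15 of 15 · BRBRBBBBRRBBRRR · max L 755/1024 · min R 6041/8192 ⇒ 12081/16384

12081/16384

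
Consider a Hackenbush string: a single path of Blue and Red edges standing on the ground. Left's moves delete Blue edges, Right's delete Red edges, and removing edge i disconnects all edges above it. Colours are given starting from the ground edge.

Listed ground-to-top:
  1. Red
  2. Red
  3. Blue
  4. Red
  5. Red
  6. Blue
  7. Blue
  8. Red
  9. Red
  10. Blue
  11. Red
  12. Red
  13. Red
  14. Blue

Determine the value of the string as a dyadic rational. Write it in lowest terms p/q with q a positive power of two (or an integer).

Recurse on prefixes of the 14-edge string Red Red Blue Red Red Blue Blue Red Red Blue Red Red Red Blue:
g(R) = { — | 0 } — -1
g(RR) = { — | -1, 0 } — -2
g(RRB) = { -2 | -1, 0 } — -3/2
g(RRBR) = { -2 | -3/2, -1, 0 } — -7/4
g(RRBRR) = { -2 | -7/4, -3/2, -1, 0 } — -15/8
g(RRBRRB) = { -2, -15/8 | -7/4, -3/2, -1, 0 } — -29/16
g(RRBRRBB) = { -2, -15/8, -29/16 | -7/4, -3/2, -1, 0 } — -57/32
g(RRBRRBBR) = { -2, -15/8, -29/16 | -57/32, -7/4, -3/2, -1, 0 } — -115/64
g(RRBRRBBRR) = { -2, -15/8, -29/16 | -115/64, -57/32, -7/4, -3/2, -1, 0 } — -231/128
g(RRBRRBBRRB) = { -2, -15/8, -29/16, -231/128 | -115/64, -57/32, -7/4, -3/2, -1, 0 } — -461/256
g(RRBRRBBRRBR) = { -2, -15/8, -29/16, -231/128 | -461/256, -115/64, -57/32, -7/4, -3/2, -1, 0 } — -923/512
g(RRBRRBBRRBRR) = { -2, -15/8, -29/16, -231/128 | -923/512, -461/256, -115/64, -57/32, -7/4, -3/2, -1, 0 } — -1847/1024
g(RRBRRBBRRBRRR) = { -2, -15/8, -29/16, -231/128 | -1847/1024, -923/512, -461/256, -115/64, -57/32, -7/4, -3/2, -1, 0 } — -3695/2048
g(RRBRRBBRRBRRRB) = { -2, -15/8, -29/16, -231/128, -3695/2048 | -1847/1024, -923/512, -461/256, -115/64, -57/32, -7/4, -3/2, -1, 0 } — -7389/4096

-7389/4096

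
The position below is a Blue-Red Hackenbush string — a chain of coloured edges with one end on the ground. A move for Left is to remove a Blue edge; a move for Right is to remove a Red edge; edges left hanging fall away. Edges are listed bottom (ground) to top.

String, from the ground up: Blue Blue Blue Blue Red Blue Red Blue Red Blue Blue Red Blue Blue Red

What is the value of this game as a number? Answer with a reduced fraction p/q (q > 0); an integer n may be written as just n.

Prefix values for Blue Blue Blue Blue Red Blue Red Blue Red Blue Blue Red Blue Blue Red via {L|R} + simplicity:
1 of 15 · B · max L 0 · min R +∞ => 1
2 of 15 · BB · max L 1 · min R +∞ => 2
3 of 15 · BBB · max L 2 · min R +∞ => 3
4 of 15 · BBBB · max L 3 · min R +∞ => 4
5 of 15 · BBBBR · max L 3 · min R 4 => 7/2
6 of 15 · BBBBRB · max L 7/2 · min R 4 => 15/4
7 of 15 · BBBBRBR · max L 7/2 · min R 15/4 => 29/8
8 of 15 · BBBBRBRB · max L 29/8 · min R 15/4 => 59/16
9 of 15 · BBBBRBRBR · max L 29/8 · min R 59/16 => 117/32
10 of 15 · BBBBRBRBRB · max L 117/32 · min R 59/16 => 235/64
11 of 15 · BBBBRBRBRBB · max L 235/64 · min R 59/16 => 471/128
12 of 15 · BBBBRBRBRBBR · max L 235/64 · min R 471/128 => 941/256
13 of 15 · BBBBRBRBRBBRB · max L 941/256 · min R 471/128 => 1883/512
14 of 15 · BBBBRBRBRBBRBB · max L 1883/512 · min R 471/128 => 3767/1024
15 of 15 · BBBBRBRBRBBRBBR · max L 1883/512 · min R 3767/1024 => 7533/2048

7533/2048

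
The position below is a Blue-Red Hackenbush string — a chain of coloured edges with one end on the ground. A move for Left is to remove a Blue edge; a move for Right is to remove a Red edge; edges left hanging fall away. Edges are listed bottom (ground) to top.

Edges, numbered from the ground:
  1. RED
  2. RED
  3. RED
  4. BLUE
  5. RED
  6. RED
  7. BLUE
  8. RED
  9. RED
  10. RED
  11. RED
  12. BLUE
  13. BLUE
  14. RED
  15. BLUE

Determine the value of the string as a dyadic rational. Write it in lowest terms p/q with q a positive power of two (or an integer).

Build g(s[:k]) for k = 1..15, string s = RED RED RED BLUE RED RED BLUE RED RED RED RED BLUE BLUE RED BLUE.
step 1: add RED to get R; options L={ — } R={ 0 } ⇒ -1
step 2: add RED to get RR; options L={ — } R={ -1, 0 } ⇒ -2
step 3: add RED to get RRR; options L={ — } R={ -2, -1, 0 } ⇒ -3
step 4: add BLUE to get RRRB; options L={ -3 } R={ -2, -1, 0 } ⇒ -5/2
step 5: add RED to get RRRBR; options L={ -3 } R={ -5/2, -2, -1, 0 } ⇒ -11/4
step 6: add RED to get RRRBRR; options L={ -3 } R={ -11/4, -5/2, -2, -1, 0 } ⇒ -23/8
step 7: add BLUE to get RRRBRRB; options L={ -3, -23/8 } R={ -11/4, -5/2, -2, -1, 0 } ⇒ -45/16
step 8: add RED to get RRRBRRBR; options L={ -3, -23/8 } R={ -45/16, -11/4, -5/2, -2, -1, 0 } ⇒ -91/32
step 9: add RED to get RRRBRRBRR; options L={ -3, -23/8 } R={ -91/32, -45/16, -11/4, -5/2, -2, -1, 0 } ⇒ -183/64
step 10: add RED to get RRRBRRBRRR; options L={ -3, -23/8 } R={ -183/64, -91/32, -45/16, -11/4, -5/2, -2, -1, 0 } ⇒ -367/128
step 11: add RED to get RRRBRRBRRRR; options L={ -3, -23/8 } R={ -367/128, -183/64, -91/32, -45/16, -11/4, -5/2, -2, -1, 0 } ⇒ -735/256
step 12: add BLUE to get RRRBRRBRRRRB; options L={ -3, -23/8, -735/256 } R={ -367/128, -183/64, -91/32, -45/16, -11/4, -5/2, -2, -1, 0 } ⇒ -1469/512
step 13: add BLUE to get RRRBRRBRRRRBB; options L={ -3, -23/8, -735/256, -1469/512 } R={ -367/128, -183/64, -91/32, -45/16, -11/4, -5/2, -2, -1, 0 } ⇒ -2937/1024
step 14: add RED to get RRRBRRBRRRRBBR; options L={ -3, -23/8, -735/256, -1469/512 } R={ -2937/1024, -367/128, -183/64, -91/32, -45/16, -11/4, -5/2, -2, -1, 0 } ⇒ -5875/2048
step 15: add BLUE to get RRRBRRBRRRRBBRB; options L={ -3, -23/8, -735/256, -1469/512, -5875/2048 } R={ -2937/1024, -367/128, -183/64, -91/32, -45/16, -11/4, -5/2, -2, -1, 0 } ⇒ -11749/4096

-11749/4096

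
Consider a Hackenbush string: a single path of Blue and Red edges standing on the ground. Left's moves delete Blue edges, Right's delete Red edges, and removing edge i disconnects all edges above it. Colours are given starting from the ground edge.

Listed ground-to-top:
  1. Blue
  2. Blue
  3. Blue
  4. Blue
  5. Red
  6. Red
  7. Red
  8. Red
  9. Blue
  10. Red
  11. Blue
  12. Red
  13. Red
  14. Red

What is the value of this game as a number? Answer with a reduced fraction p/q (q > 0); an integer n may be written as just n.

3153/1024

Prefix values for Blue Blue Blue Blue Red Red Red Red Blue Red Blue Red Red Red via {L|R} + simplicity:
B: Left { 0 }, Right { — } so simplest 1
BB: Left { 0 1 }, Right { — } so simplest 2
BBB: Left { 0 1 2 }, Right { — } so simplest 3
BBBB: Left { 0 1 2 3 }, Right { — } so simplest 4
BBBBR: Left { 0 1 2 3 }, Right { 4 } so simplest 7/2
BBBBRR: Left { 0 1 2 3 }, Right { 7/2 4 } so simplest 13/4
BBBBRRR: Left { 0 1 2 3 }, Right { 13/4 7/2 4 } so simplest 25/8
BBBBRRRR: Left { 0 1 2 3 }, Right { 25/8 13/4 7/2 4 } so simplest 49/16
BBBBRRRRB: Left { 0 1 2 3 49/16 }, Right { 25/8 13/4 7/2 4 } so simplest 99/32
BBBBRRRRBR: Left { 0 1 2 3 49/16 }, Right { 99/32 25/8 13/4 7/2 4 } so simplest 197/64
BBBBRRRRBRB: Left { 0 1 2 3 49/16 197/64 }, Right { 99/32 25/8 13/4 7/2 4 } so simplest 395/128
BBBBRRRRBRBR: Left { 0 1 2 3 49/16 197/64 }, Right { 395/128 99/32 25/8 13/4 7/2 4 } so simplest 789/256
BBBBRRRRBRBRR: Left { 0 1 2 3 49/16 197/64 }, Right { 789/256 395/128 99/32 25/8 13/4 7/2 4 } so simplest 1577/512
BBBBRRRRBRBRRR: Left { 0 1 2 3 49/16 197/64 }, Right { 1577/512 789/256 395/128 99/32 25/8 13/4 7/2 4 } so simplest 3153/1024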